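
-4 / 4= -1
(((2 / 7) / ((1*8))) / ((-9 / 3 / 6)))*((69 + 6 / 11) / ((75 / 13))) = -663 / 770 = -0.86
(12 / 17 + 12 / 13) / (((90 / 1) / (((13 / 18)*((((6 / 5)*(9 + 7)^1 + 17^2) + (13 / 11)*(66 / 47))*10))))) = 291268 / 7191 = 40.50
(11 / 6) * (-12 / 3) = -22 / 3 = -7.33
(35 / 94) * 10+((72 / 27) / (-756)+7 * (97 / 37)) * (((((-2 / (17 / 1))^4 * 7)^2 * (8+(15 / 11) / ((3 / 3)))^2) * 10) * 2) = 449570608528771555 / 118894384303200099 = 3.78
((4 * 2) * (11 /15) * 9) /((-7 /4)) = -1056 /35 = -30.17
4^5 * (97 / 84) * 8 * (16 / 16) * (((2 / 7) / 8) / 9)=49664 / 1323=37.54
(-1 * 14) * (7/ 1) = -98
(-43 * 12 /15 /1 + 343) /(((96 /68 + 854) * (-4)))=-26231 /290840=-0.09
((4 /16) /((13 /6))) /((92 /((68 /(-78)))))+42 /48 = 27175 /31096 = 0.87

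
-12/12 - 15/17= -32/17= -1.88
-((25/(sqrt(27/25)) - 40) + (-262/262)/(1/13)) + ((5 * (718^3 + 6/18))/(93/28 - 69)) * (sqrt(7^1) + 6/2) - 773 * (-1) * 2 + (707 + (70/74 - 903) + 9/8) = -46015814761741/544344 - 155461417580 * sqrt(7)/5517 - 125 * sqrt(3)/9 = -159088070.16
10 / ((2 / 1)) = 5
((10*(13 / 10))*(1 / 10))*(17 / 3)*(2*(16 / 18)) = 1768 / 135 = 13.10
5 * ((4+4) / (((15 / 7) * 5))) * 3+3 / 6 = 117 / 10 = 11.70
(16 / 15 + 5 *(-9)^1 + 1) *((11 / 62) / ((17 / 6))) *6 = -16.13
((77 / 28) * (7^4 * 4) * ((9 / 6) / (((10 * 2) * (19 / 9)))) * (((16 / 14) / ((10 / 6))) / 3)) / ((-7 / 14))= -203742 / 475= -428.93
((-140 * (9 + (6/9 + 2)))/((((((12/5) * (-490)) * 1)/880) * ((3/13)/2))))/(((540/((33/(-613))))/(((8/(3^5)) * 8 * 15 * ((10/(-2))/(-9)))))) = -251680000/108591111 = -2.32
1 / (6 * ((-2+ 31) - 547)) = -1 / 3108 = -0.00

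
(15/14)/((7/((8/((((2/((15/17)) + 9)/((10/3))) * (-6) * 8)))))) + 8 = 132371/16562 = 7.99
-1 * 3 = -3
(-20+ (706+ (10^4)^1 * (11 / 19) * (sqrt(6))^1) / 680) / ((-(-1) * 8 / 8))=-6447 / 340+ 2750 * sqrt(6) / 323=1.89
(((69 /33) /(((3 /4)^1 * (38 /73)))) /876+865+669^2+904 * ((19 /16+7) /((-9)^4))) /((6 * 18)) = 614905259371 /148094892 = 4152.10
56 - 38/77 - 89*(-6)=45392/77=589.51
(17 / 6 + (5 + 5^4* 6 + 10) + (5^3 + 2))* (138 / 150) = 537487 / 150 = 3583.25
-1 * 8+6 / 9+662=1964 / 3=654.67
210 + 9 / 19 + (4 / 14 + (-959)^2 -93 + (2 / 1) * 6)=122334831 / 133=919810.76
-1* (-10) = 10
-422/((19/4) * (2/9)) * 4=-30384/19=-1599.16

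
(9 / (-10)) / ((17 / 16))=-72 / 85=-0.85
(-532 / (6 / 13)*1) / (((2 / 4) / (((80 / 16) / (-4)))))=8645 / 3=2881.67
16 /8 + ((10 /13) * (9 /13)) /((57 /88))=9062 /3211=2.82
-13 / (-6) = 2.17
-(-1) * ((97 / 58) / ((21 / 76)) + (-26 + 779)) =462263 / 609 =759.05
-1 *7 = -7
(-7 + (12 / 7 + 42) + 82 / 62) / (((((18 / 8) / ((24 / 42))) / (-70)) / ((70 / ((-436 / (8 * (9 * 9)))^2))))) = -38509862400 / 368311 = -104558.00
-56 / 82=-28 / 41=-0.68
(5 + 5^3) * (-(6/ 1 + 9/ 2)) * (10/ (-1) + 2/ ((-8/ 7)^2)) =369915/ 32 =11559.84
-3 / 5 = -0.60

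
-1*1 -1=-2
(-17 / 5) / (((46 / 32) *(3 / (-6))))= 4.73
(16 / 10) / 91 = 8 / 455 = 0.02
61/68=0.90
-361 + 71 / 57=-20506 / 57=-359.75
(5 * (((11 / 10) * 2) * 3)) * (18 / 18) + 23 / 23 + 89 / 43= 1551 / 43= 36.07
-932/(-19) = 932/19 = 49.05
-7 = -7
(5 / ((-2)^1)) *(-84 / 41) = 210 / 41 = 5.12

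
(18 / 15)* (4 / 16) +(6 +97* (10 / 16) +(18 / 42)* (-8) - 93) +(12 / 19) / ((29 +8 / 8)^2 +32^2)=-75496439 / 2558920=-29.50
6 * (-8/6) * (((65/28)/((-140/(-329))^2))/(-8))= 12.82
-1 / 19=-0.05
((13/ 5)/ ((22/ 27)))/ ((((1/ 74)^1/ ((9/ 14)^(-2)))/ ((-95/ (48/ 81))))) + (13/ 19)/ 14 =-536029481/ 5852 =-91597.66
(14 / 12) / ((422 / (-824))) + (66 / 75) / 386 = -6950687 / 3054225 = -2.28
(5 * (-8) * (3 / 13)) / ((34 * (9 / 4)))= -80 / 663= -0.12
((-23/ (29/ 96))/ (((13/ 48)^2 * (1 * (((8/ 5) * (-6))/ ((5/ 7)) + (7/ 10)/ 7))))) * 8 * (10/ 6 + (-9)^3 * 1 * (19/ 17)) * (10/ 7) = -1747058688000/ 2416193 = -723062.56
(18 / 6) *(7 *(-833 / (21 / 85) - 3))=-70868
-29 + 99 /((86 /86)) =70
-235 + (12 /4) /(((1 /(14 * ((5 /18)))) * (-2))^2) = -24155 /108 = -223.66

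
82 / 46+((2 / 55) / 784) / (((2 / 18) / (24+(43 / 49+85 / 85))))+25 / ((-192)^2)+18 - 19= 88910780393 / 111965736960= 0.79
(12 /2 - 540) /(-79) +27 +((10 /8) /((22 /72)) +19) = 49403 /869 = 56.85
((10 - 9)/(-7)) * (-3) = 3/7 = 0.43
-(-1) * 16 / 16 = 1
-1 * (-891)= 891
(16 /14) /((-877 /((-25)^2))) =-0.81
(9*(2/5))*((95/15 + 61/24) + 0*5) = 639/20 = 31.95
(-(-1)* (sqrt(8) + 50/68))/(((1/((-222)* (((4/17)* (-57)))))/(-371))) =-3936556.92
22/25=0.88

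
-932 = -932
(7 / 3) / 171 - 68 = -34877 / 513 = -67.99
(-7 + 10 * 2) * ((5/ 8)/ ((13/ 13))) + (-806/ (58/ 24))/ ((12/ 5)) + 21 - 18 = -29659/ 232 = -127.84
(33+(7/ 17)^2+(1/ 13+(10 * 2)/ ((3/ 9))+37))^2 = 239449720896/ 14115049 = 16964.14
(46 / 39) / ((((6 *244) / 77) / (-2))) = -0.12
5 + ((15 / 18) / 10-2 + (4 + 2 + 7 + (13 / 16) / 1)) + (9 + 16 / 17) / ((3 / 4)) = 8201 / 272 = 30.15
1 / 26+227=5903 / 26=227.04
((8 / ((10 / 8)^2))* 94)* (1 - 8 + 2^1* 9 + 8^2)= 36096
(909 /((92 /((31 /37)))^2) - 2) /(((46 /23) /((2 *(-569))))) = 12689202427 /11587216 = 1095.10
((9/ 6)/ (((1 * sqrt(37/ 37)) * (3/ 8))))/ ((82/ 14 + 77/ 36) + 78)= 1008/ 21671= 0.05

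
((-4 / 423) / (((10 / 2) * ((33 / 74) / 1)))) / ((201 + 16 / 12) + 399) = -0.00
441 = 441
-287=-287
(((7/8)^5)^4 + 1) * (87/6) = 35748699356229310333/2305843009213693952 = 15.50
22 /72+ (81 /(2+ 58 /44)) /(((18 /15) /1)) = 20.65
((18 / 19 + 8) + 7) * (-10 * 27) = -81810 / 19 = -4305.79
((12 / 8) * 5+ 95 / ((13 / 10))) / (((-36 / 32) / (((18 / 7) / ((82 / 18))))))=-150840 / 3731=-40.43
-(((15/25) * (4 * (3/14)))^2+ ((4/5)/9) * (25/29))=-109064/319725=-0.34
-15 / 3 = -5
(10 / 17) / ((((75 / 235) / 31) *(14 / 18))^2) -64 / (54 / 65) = 1023041414 / 112455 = 9097.34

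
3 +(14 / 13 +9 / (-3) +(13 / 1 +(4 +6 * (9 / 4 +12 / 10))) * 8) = 19674 / 65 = 302.68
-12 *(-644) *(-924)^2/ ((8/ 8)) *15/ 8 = 12371214240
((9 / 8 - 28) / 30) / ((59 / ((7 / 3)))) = -301 / 8496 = -0.04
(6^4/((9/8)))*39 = 44928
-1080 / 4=-270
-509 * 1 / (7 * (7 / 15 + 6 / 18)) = -2545 / 28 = -90.89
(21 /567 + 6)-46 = -1079 /27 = -39.96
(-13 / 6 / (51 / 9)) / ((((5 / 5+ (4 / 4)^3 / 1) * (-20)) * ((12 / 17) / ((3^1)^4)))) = 351 / 320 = 1.10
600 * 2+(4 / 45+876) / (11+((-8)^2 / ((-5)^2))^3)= 4810605200 / 3906171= 1231.54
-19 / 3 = -6.33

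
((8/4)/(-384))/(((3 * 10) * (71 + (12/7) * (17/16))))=-7/2936160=-0.00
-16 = -16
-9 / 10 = -0.90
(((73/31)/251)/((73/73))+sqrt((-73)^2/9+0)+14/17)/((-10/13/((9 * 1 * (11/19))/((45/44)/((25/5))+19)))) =-7250377596/816810475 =-8.88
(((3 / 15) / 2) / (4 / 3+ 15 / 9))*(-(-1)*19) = 19 / 30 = 0.63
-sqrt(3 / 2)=-sqrt(6) / 2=-1.22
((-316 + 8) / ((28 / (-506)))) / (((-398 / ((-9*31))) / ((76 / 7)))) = 59010732 / 1393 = 42362.33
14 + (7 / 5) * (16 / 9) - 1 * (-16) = 1462 / 45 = 32.49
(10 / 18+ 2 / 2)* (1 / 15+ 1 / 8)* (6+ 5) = 1771 / 540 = 3.28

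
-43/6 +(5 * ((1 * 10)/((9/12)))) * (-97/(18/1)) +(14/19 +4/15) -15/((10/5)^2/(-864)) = 14746583/5130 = 2874.58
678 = 678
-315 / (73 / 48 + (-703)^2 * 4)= -15120 / 94888201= -0.00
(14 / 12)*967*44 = 148918 / 3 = 49639.33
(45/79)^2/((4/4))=2025/6241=0.32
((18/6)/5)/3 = 1/5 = 0.20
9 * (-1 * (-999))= 8991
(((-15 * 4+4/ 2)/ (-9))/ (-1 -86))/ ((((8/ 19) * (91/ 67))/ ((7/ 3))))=-1273/ 4212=-0.30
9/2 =4.50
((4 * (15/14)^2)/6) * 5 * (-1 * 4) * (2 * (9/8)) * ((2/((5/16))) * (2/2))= -10800/49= -220.41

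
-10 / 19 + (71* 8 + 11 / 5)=54119 / 95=569.67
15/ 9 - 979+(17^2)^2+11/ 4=990557/ 12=82546.42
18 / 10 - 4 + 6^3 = 1069 / 5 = 213.80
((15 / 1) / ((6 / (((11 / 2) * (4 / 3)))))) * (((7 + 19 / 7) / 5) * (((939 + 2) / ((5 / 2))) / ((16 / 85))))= 2991439 / 42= 71224.74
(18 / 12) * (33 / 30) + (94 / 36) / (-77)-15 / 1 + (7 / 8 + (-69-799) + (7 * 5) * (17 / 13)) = -300806791 / 360360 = -834.74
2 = 2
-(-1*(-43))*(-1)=43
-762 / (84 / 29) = -3683 / 14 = -263.07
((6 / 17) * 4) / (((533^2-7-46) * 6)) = 1 / 1207153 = 0.00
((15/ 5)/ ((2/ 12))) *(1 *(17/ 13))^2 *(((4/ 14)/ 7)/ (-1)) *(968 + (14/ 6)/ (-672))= -80568287/ 66248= -1216.16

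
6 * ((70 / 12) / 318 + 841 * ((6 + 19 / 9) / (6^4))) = 3265169 / 103032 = 31.69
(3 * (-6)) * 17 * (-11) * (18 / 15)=20196 / 5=4039.20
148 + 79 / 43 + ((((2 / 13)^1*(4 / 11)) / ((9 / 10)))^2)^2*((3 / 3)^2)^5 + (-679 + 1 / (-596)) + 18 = -35940949668452711803 / 70311911193918108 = -511.16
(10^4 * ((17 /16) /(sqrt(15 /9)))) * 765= 1625625 * sqrt(15)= 6296018.55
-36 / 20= -9 / 5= -1.80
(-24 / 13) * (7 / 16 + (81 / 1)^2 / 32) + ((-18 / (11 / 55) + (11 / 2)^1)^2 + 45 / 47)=4131509 / 611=6761.88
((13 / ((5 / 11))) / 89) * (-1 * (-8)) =1144 / 445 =2.57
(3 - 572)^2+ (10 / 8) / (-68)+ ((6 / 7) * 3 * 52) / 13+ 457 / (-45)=323761.11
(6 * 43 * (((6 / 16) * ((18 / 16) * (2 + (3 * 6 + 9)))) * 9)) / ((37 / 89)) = 80906607 / 1184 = 68333.28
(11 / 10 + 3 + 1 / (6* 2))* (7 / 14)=251 / 120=2.09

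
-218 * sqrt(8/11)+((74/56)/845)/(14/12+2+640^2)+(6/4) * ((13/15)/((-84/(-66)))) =1696950817/1661350444 - 436 * sqrt(22)/11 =-184.89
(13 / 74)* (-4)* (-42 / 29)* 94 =102648 / 1073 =95.66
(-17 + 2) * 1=-15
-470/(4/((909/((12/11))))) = -783255/8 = -97906.88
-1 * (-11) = 11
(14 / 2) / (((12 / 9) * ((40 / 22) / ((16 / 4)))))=231 / 20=11.55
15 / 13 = 1.15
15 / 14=1.07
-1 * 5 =-5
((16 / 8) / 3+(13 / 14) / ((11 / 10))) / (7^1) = 349 / 1617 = 0.22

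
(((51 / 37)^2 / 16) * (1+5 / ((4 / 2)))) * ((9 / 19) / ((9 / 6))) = 54621 / 416176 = 0.13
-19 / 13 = -1.46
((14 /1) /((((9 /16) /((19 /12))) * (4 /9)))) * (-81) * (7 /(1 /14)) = -703836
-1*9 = -9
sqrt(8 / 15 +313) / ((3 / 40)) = 8* sqrt(70545) / 9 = 236.09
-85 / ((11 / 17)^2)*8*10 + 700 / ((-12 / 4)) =-5980300 / 363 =-16474.66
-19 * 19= -361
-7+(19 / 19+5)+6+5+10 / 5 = 12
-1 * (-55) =55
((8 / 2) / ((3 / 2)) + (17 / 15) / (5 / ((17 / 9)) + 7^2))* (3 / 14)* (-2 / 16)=-35409 / 491680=-0.07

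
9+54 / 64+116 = 4027 / 32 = 125.84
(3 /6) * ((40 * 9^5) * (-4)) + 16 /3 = -14171744 /3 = -4723914.67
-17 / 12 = -1.42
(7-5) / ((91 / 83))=166 / 91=1.82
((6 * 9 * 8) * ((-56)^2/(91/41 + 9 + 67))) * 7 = 121239.11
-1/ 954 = -0.00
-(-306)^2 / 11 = -93636 / 11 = -8512.36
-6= -6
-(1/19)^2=-1/361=-0.00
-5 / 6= -0.83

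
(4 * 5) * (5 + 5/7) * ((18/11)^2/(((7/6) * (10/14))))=311040/847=367.23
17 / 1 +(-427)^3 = -77854466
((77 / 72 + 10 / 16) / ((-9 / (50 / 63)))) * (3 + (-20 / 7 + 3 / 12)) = -16775 / 285768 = -0.06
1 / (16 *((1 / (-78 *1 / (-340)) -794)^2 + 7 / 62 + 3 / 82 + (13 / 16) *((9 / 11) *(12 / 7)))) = 148855707 / 1485066078508996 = 0.00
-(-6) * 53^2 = 16854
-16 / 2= -8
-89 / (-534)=1 / 6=0.17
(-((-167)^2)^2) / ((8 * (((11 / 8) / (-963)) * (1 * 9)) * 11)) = 83224206347 / 121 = 687803358.24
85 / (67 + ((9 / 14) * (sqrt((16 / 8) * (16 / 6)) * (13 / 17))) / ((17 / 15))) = 23306952655 / 18367255981-201187350 * sqrt(3) / 18367255981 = 1.25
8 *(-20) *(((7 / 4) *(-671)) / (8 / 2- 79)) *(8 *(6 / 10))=-300608 / 25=-12024.32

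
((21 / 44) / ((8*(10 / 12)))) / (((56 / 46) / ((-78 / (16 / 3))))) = -24219 / 28160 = -0.86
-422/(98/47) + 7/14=-19785/98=-201.89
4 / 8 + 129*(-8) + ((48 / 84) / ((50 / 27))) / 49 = -17690117 / 17150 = -1031.49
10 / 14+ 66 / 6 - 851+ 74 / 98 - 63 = -44175 / 49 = -901.53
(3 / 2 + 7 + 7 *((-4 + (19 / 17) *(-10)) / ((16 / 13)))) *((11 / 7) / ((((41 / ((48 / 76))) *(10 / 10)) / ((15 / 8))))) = -275715 / 78064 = -3.53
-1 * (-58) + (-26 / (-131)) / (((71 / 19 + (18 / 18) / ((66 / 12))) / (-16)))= 471986 / 8253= 57.19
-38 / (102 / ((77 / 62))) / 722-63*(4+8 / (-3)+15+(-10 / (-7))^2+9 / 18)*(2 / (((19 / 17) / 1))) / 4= -223710979 / 420546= -531.95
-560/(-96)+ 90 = 575/6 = 95.83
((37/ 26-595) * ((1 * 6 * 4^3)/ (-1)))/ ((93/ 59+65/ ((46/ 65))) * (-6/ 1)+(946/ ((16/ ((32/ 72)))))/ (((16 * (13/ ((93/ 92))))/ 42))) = -410.56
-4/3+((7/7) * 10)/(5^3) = -94/75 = -1.25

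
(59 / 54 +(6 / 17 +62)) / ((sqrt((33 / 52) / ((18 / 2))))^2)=1514318 / 1683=899.77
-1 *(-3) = 3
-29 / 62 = -0.47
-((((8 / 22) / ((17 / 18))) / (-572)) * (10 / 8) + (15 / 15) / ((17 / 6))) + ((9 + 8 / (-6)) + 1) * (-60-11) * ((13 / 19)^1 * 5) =-6418378547 / 3048474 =-2105.44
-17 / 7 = -2.43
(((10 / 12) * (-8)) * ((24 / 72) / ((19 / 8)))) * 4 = -640 / 171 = -3.74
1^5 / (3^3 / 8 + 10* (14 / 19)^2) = 2888 / 25427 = 0.11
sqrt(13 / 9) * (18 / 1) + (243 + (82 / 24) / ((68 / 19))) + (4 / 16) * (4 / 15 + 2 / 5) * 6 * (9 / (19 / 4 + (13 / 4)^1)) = 6 * sqrt(13) + 199985 / 816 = 266.71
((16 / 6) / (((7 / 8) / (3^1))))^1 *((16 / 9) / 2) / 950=256 / 29925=0.01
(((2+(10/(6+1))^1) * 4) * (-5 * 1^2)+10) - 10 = -68.57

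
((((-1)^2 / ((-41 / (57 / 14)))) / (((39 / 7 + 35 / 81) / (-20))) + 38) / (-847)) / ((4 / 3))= -0.03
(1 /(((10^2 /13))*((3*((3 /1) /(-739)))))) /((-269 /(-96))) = -76856 /20175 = -3.81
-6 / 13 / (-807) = 2 / 3497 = 0.00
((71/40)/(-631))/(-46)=71/1161040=0.00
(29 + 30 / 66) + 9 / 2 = 747 / 22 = 33.95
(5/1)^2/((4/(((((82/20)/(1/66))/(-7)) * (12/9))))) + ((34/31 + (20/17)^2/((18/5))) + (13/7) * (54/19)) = -315.38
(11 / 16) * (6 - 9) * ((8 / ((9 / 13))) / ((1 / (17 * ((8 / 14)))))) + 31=-4211 / 21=-200.52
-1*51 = -51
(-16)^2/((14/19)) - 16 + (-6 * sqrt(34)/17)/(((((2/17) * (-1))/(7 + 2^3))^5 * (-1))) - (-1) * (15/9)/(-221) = 1538125/4641 - 190271278125 * sqrt(34)/16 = -69341416525.93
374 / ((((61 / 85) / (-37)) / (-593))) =697504390 / 61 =11434498.20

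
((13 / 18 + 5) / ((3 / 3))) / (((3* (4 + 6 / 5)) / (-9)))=-515 / 156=-3.30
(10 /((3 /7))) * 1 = 70 /3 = 23.33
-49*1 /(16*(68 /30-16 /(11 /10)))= 8085 /32416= 0.25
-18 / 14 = -9 / 7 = -1.29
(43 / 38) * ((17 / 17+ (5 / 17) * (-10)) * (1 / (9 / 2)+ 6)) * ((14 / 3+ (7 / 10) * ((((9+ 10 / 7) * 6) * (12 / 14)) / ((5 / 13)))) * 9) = -101592832 / 8075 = -12581.16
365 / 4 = 91.25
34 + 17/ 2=85/ 2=42.50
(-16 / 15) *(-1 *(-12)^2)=768 / 5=153.60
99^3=970299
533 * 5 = 2665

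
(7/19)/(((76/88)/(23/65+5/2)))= 28567/23465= 1.22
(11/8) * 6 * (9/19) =297/76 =3.91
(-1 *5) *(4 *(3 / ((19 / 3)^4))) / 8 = -1215 / 260642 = -0.00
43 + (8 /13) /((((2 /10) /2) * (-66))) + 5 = 20552 /429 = 47.91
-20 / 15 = -4 / 3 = -1.33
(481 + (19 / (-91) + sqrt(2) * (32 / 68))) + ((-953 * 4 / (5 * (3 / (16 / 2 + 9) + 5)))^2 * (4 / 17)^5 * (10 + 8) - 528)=235.05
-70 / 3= -23.33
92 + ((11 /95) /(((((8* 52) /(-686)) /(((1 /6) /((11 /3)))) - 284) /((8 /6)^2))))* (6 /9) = 6016751876 /65399805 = 92.00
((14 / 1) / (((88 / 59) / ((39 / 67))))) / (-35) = -2301 / 14740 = -0.16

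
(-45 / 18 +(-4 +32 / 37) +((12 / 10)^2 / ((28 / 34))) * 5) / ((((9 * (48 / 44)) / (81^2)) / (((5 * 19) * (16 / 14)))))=408784563 / 1813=225474.11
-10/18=-0.56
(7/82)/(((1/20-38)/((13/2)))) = -455/31119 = -0.01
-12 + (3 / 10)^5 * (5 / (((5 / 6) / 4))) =-11.94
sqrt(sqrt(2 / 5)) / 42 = 2^(1 / 4)* 5^(3 / 4) / 210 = 0.02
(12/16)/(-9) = -1/12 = -0.08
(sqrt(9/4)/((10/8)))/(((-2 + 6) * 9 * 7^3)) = 1/10290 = 0.00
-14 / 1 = -14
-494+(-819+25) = -1288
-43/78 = -0.55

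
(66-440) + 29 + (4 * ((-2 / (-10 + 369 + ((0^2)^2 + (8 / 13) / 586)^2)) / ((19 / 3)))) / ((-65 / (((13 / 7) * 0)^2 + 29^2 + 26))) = -56895609960243 / 164937248675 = -344.95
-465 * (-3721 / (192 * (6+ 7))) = 693.22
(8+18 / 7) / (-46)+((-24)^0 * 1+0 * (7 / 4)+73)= 11877 / 161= 73.77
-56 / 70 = -4 / 5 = -0.80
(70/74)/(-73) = -35/2701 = -0.01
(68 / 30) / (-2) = -17 / 15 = -1.13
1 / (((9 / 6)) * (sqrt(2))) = sqrt(2) / 3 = 0.47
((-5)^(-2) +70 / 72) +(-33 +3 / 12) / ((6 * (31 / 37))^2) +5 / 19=-450743 / 21910800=-0.02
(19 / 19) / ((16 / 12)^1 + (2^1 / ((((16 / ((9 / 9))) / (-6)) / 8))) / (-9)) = 1 / 2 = 0.50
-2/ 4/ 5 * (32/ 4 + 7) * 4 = -6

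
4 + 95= 99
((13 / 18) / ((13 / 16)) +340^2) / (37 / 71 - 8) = -73868968 / 4779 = -15456.99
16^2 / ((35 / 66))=482.74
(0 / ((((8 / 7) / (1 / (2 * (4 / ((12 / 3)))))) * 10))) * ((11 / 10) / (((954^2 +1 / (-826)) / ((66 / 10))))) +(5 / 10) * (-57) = -57 / 2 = -28.50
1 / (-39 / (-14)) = 14 / 39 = 0.36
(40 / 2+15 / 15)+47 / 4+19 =51.75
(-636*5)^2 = 10112400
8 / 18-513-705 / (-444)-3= -684605 / 1332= -513.97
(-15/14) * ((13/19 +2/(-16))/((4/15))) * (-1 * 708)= 3385125/2128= 1590.75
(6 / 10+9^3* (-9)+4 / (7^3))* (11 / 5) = -123761726 / 8575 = -14432.85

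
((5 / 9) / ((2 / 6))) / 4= 5 / 12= 0.42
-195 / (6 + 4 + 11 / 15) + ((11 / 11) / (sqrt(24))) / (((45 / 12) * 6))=-2925 / 161 + sqrt(6) / 270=-18.16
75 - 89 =-14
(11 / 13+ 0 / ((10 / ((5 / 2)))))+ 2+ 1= 50 / 13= 3.85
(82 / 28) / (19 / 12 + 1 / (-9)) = 738 / 371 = 1.99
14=14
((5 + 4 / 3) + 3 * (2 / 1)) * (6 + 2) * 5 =1480 / 3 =493.33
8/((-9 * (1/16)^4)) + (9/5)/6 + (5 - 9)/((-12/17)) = -5242343/90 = -58248.26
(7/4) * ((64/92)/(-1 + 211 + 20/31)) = 434/75095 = 0.01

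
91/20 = 4.55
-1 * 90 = -90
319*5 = 1595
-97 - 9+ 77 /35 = -519 /5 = -103.80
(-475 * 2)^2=902500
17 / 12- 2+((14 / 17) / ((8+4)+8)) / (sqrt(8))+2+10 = 7 * sqrt(2) / 680+137 / 12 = 11.43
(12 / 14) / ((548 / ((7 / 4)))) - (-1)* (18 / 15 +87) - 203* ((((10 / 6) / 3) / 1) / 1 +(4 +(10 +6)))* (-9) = 206284751 / 5480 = 37643.20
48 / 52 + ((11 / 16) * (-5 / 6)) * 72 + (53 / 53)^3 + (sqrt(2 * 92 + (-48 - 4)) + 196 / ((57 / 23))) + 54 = 2 * sqrt(33) + 277907 / 2964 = 105.25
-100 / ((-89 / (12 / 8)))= 150 / 89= 1.69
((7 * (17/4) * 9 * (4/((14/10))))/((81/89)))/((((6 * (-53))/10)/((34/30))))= -128605/4293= -29.96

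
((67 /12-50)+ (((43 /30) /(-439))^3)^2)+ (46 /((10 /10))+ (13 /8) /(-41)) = 1.54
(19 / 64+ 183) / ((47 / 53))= 621743 / 3008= 206.70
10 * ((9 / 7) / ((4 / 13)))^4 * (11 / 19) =10306379655 / 5839232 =1765.02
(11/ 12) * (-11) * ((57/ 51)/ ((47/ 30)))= -11495/ 1598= -7.19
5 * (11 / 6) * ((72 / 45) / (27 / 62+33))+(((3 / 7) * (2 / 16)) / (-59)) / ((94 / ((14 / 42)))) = 847245109 / 1931472144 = 0.44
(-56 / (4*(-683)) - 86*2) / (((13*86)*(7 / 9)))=-0.20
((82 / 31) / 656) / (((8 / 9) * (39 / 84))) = 63 / 6448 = 0.01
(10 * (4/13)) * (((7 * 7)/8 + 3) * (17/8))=59.66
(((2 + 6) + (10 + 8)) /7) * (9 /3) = 78 /7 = 11.14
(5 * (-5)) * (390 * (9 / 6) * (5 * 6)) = -438750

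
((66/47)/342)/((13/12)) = 44/11609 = 0.00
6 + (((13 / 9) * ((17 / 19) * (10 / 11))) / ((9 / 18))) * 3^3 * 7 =94074 / 209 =450.11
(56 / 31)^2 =3136 / 961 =3.26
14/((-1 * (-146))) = 7/73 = 0.10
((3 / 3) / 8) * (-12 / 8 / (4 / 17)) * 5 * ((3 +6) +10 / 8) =-10455 / 256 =-40.84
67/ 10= 6.70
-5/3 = -1.67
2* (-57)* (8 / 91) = -912 / 91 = -10.02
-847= -847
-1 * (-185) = 185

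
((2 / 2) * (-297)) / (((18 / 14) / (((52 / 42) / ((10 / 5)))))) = -143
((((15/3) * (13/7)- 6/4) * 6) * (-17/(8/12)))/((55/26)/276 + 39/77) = -658207836/284099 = -2316.83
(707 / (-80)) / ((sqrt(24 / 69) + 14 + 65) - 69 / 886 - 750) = 138748043 * sqrt(46) / 81309406244070 + 856618829045 / 65047524995256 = 0.01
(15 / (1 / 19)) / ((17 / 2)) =570 / 17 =33.53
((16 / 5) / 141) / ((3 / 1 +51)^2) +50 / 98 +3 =3.51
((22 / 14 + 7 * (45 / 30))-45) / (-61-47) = 461 / 1512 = 0.30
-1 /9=-0.11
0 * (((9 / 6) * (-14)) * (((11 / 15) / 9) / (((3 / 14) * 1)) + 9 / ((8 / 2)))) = 0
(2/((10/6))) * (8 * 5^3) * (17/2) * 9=91800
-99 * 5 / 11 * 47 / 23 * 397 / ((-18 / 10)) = 466475 / 23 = 20281.52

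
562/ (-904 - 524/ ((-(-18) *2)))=-5058/ 8267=-0.61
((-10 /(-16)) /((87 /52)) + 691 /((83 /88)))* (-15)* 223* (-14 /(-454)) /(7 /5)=-59016877525 /1092778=-54006.28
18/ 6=3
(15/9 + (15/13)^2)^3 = 3511808000/130323843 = 26.95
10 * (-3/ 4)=-7.50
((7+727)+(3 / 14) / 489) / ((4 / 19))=31824791 / 9128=3486.50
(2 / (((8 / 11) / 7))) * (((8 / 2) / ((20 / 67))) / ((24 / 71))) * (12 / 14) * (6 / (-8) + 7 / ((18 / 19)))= 12506153 / 2880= 4342.41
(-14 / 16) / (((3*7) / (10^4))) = -1250 / 3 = -416.67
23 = 23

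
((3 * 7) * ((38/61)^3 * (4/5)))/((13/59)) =271945632/14753765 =18.43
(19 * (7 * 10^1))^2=1768900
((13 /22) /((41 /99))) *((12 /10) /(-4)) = -351 /820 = -0.43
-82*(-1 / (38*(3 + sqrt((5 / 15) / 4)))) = 1476 / 2033-82*sqrt(3) / 2033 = 0.66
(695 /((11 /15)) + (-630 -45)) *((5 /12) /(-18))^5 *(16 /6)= -390625 /80813044224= -0.00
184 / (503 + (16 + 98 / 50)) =0.35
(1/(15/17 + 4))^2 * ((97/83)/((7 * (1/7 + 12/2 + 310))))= 28033/1265364631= 0.00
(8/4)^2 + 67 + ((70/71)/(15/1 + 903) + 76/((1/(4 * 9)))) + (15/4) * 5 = 2825.75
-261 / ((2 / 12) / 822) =-1287252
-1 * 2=-2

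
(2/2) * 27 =27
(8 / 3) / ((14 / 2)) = 8 / 21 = 0.38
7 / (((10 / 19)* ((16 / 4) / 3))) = 399 / 40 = 9.98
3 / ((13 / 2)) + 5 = 71 / 13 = 5.46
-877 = -877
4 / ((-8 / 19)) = -19 / 2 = -9.50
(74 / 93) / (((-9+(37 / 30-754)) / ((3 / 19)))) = -2220 / 13460417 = -0.00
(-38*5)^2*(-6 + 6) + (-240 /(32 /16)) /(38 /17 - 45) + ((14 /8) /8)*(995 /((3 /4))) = 5112515 /17448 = 293.01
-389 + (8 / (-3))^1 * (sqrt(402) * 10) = -80 * sqrt(402) / 3 - 389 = -923.67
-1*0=0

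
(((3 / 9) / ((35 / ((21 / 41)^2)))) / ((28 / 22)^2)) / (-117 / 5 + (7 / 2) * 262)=363 / 210299824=0.00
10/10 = 1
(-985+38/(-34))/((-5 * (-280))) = -4191/5950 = -0.70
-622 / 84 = -311 / 42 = -7.40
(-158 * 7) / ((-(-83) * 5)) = -2.67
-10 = -10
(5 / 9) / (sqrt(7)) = 5 * sqrt(7) / 63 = 0.21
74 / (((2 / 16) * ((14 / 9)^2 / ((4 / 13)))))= 47952 / 637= 75.28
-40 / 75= -8 / 15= -0.53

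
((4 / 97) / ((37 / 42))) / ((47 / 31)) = 5208 / 168683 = 0.03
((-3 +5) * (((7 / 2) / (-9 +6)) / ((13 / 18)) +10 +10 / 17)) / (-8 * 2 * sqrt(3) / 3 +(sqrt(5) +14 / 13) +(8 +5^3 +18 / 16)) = 95184 / (17 * (-1664 * sqrt(3) +312 * sqrt(5) +42183)) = 0.14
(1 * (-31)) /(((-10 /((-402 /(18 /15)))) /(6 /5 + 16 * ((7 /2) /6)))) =-164083 /15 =-10938.87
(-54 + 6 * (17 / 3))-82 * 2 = -184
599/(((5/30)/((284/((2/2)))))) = 1020696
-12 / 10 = -6 / 5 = -1.20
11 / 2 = 5.50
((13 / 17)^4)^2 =815730721 / 6975757441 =0.12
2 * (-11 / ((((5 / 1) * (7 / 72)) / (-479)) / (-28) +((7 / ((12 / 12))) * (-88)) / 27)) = 9104832 / 9442033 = 0.96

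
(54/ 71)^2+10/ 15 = 18830/ 15123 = 1.25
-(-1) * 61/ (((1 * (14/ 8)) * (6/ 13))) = 1586/ 21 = 75.52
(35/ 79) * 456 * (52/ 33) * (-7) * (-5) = 9682400/ 869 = 11142.00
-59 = -59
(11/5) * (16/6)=5.87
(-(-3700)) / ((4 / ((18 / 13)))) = 1280.77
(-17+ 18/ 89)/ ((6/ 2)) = -1495/ 267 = -5.60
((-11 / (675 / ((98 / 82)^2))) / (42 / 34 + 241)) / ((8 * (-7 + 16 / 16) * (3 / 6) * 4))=448987 / 448568798400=0.00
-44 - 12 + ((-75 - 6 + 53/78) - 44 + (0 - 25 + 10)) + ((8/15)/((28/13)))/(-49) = -8709567/44590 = -195.33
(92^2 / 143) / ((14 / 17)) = 71944 / 1001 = 71.87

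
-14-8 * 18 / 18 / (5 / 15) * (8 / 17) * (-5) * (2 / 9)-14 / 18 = -341 / 153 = -2.23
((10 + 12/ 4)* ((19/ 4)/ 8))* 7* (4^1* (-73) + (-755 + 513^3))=116711519925/ 16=7294469995.31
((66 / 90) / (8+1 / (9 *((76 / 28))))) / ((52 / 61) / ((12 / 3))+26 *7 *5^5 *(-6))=-3477 / 130101554375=-0.00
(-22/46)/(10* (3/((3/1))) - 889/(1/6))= 1/11132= 0.00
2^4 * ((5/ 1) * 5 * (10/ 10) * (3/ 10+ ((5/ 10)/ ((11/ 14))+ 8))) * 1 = 39320/ 11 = 3574.55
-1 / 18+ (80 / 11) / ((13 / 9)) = 12817 / 2574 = 4.98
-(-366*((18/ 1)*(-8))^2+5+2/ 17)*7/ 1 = 53125596.18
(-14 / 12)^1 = -1.17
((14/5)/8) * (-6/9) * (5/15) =-7/90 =-0.08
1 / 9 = 0.11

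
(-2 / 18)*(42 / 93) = -14 / 279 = -0.05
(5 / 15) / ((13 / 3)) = 1 / 13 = 0.08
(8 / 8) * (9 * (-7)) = -63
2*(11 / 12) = 11 / 6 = 1.83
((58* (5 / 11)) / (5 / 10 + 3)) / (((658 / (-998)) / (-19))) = 5498980 / 25333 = 217.07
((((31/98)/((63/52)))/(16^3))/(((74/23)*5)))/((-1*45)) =-9269/105264230400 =-0.00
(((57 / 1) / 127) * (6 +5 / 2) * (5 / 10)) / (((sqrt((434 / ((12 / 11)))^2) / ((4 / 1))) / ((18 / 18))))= 5814 / 303149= 0.02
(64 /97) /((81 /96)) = 2048 /2619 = 0.78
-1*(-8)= 8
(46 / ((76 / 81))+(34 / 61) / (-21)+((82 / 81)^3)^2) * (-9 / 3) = -150.23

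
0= 0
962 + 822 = 1784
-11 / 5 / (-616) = 1 / 280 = 0.00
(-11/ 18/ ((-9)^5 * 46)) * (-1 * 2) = -11/ 24446286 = -0.00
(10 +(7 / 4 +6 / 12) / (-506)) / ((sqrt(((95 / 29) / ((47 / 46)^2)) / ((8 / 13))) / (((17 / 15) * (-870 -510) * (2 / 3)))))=-16164569 * sqrt(71630) / 937365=-4615.33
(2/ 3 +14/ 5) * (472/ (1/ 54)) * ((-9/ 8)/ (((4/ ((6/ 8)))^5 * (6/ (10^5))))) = -3145179375/ 8192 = -383933.03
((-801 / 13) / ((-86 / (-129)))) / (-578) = 2403 / 15028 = 0.16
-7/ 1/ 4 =-7/ 4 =-1.75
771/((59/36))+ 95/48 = 472.42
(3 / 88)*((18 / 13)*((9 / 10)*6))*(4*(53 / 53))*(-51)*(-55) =37179 / 13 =2859.92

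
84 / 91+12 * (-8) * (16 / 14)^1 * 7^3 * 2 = -978420 / 13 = -75263.08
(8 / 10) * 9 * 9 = 324 / 5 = 64.80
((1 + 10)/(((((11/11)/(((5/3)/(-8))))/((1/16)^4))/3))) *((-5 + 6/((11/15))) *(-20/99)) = 875/12976128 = 0.00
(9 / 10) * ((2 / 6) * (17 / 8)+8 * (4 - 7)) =-1677 / 80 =-20.96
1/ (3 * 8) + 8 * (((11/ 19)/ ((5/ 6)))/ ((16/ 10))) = 1603/ 456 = 3.52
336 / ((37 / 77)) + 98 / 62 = 700.82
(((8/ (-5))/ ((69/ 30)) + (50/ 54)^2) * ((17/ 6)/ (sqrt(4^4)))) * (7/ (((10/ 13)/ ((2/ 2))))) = 4193917/ 16096320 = 0.26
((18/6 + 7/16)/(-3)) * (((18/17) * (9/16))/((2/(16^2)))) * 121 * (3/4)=-7927.28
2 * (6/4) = 3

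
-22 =-22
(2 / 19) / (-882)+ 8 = 67031 / 8379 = 8.00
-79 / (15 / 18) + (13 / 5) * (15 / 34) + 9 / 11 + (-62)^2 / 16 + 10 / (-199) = 109677867 / 744260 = 147.36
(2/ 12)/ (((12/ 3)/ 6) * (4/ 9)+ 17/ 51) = 0.26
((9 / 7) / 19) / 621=1 / 9177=0.00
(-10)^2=100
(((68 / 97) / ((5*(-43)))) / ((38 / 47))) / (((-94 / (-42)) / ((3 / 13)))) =-2142 / 5151185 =-0.00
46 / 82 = 23 / 41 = 0.56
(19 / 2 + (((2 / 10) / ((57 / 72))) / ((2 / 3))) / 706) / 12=0.79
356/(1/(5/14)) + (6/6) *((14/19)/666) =5631079/44289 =127.14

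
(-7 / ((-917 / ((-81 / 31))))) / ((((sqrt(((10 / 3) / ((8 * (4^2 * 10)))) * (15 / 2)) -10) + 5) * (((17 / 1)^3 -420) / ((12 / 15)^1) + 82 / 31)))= 5184 * sqrt(5) / 583692964535 + 82944 / 116738592907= 0.00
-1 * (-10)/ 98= 0.10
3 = 3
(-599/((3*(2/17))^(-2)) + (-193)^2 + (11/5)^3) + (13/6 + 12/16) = 16120975783/433500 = 37187.95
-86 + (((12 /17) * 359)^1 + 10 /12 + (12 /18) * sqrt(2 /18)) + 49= 66545 /306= 217.47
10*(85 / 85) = 10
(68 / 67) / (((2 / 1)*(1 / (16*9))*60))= 408 / 335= 1.22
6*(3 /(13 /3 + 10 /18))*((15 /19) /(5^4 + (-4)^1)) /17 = 45 /163438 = 0.00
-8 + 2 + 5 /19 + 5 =-14 /19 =-0.74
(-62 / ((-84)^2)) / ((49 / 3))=-31 / 57624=-0.00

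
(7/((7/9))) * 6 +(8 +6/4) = 127/2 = 63.50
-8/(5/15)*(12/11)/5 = -288/55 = -5.24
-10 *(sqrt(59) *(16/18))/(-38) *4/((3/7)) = 1120 *sqrt(59)/513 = 16.77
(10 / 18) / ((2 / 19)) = 95 / 18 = 5.28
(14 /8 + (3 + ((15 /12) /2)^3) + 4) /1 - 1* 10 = -1.01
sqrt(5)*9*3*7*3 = 567*sqrt(5) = 1267.85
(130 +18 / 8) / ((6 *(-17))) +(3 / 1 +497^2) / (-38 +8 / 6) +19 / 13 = -1965179347 / 291720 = -6736.53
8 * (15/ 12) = 10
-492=-492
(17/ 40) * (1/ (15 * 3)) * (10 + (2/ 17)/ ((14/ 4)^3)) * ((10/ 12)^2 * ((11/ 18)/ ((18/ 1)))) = 106931/ 48009024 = 0.00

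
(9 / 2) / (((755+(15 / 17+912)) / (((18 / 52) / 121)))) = 1377 / 178403368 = 0.00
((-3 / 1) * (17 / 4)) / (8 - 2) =-17 / 8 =-2.12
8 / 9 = 0.89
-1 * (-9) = 9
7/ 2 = 3.50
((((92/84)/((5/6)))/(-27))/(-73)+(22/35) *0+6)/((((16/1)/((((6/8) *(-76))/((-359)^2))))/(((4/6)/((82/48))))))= -7865164/121508362395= -0.00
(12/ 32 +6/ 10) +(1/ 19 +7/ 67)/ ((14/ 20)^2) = 3232703/ 2495080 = 1.30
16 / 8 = 2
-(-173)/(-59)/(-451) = 173/26609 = 0.01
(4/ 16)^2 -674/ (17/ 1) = -10767/ 272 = -39.58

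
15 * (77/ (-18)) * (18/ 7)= -165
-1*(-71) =71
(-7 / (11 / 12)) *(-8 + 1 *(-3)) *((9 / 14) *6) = 324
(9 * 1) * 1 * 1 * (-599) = -5391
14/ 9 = 1.56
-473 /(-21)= 473 /21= 22.52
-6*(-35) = 210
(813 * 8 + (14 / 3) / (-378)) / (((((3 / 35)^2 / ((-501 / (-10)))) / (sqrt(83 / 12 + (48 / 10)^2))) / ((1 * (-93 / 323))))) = -133640770879 * sqrt(26961) / 313956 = -69893724.38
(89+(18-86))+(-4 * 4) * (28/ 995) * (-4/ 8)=21119/ 995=21.23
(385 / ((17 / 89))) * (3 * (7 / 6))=239855 / 34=7054.56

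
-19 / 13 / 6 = -19 / 78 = -0.24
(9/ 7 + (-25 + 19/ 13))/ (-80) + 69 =100869/ 1456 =69.28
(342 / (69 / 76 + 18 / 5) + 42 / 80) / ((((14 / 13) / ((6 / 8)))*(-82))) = -68046849 / 104881280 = -0.65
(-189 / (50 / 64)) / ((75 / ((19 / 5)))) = -38304 / 3125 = -12.26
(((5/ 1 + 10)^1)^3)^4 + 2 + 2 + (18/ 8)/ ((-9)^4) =378340321289074165/ 2916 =129746337890629.00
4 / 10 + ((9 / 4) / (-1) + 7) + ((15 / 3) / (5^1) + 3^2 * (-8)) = -1317 / 20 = -65.85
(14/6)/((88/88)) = 7/3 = 2.33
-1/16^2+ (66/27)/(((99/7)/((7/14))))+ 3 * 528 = 1584.08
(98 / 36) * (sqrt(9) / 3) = 49 / 18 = 2.72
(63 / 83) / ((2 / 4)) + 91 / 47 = 13475 / 3901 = 3.45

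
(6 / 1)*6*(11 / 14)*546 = 15444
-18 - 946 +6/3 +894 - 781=-849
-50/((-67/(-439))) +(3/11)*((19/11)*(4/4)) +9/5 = -13187692/40535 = -325.34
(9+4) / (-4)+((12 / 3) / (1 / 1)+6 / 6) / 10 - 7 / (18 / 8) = -211 / 36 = -5.86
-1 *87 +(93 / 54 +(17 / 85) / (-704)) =-2701609 / 31680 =-85.28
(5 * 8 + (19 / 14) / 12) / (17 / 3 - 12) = -6739 / 1064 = -6.33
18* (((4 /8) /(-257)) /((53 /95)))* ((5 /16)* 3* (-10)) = 64125 /108968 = 0.59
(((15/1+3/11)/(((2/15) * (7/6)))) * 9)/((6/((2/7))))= 3240/77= 42.08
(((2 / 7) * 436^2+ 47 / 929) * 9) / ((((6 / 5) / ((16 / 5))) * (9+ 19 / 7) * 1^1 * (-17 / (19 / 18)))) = -6909.28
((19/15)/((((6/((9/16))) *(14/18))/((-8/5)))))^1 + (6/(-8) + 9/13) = -687/2275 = -0.30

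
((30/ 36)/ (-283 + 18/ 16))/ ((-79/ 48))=64/ 35629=0.00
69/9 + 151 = 476/3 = 158.67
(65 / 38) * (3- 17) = -455 / 19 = -23.95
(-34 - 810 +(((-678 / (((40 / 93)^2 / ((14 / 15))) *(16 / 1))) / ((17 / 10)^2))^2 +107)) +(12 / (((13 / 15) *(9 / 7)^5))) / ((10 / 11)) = 3457611004350856333 / 729472681267200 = 4739.88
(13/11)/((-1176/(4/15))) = -0.00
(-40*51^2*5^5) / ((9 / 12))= -433500000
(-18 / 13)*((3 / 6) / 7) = -9 / 91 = -0.10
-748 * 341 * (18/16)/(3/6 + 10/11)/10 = -203643/10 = -20364.30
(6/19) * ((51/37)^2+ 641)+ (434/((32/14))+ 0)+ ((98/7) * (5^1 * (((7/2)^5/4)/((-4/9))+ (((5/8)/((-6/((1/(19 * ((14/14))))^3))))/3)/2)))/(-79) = 1118920298012623/1709124961536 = 654.67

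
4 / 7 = 0.57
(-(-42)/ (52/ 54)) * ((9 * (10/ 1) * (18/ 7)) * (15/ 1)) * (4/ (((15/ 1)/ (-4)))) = -2099520/ 13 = -161501.54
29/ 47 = 0.62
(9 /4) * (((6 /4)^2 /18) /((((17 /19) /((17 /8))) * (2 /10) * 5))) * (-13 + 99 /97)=-99351 /12416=-8.00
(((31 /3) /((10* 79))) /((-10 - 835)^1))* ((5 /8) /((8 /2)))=-31 /12816960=-0.00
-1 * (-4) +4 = 8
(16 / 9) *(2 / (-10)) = -16 / 45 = -0.36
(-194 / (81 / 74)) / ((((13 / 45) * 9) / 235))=-16868300 / 1053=-16019.28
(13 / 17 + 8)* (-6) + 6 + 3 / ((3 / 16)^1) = -520 / 17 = -30.59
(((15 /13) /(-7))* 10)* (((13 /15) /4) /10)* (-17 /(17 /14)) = 1 /2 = 0.50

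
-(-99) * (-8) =-792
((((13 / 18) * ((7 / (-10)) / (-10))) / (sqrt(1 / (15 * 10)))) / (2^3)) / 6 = 91 * sqrt(6) / 17280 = 0.01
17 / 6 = 2.83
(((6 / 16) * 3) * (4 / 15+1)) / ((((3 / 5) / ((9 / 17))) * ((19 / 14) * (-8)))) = -63 / 544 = -0.12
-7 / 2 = -3.50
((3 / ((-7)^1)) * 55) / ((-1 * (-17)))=-165 / 119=-1.39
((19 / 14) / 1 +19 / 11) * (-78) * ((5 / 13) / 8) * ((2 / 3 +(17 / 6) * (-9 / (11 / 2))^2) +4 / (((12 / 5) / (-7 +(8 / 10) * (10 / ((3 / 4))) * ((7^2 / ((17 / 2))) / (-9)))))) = 836672125 / 4887432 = 171.19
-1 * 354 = -354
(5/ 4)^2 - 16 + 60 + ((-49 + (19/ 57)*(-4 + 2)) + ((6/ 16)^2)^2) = -50189/ 12288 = -4.08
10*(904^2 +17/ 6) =24516565/ 3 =8172188.33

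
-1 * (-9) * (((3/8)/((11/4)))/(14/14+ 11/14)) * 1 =189/275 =0.69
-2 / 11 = -0.18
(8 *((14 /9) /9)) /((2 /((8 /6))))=224 /243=0.92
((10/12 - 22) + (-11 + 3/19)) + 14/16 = -14197/456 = -31.13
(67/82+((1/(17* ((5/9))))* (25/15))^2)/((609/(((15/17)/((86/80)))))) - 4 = -7031224528/1758308657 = -4.00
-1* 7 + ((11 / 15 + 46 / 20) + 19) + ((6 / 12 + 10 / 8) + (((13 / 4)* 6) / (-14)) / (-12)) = 28391 / 1680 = 16.90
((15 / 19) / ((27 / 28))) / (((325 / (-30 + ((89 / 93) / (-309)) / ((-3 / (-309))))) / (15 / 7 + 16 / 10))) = -4432516 / 15505425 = -0.29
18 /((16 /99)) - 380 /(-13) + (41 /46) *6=349121 /2392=145.95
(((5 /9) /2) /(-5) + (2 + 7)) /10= 161 /180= 0.89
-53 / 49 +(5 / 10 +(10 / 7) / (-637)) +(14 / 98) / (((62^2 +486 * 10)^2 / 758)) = -0.58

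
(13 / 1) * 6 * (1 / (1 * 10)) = 7.80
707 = 707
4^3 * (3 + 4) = 448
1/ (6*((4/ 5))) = 5/ 24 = 0.21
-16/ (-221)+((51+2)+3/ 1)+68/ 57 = 721372/ 12597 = 57.27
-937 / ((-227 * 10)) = 937 / 2270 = 0.41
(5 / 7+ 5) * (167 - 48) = 680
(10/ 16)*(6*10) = 75/ 2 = 37.50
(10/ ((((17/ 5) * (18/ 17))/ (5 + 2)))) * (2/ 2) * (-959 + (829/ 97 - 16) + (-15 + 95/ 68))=-1131279275/ 59364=-19056.66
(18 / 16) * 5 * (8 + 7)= 675 / 8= 84.38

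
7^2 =49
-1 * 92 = -92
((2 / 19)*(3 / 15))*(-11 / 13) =-0.02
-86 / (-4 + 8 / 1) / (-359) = 43 / 718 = 0.06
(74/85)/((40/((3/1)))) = 111/1700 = 0.07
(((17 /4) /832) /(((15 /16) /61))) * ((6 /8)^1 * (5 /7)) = 1037 /5824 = 0.18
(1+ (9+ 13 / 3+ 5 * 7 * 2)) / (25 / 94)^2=2235508 / 1875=1192.27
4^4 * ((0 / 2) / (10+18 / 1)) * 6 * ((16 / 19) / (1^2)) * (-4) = 0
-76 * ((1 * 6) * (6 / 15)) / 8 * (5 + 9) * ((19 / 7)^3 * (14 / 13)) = -6874.07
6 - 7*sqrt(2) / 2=1.05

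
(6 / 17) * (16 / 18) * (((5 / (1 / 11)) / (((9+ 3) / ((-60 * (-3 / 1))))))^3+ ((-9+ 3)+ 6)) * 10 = 29947500000 / 17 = 1761617647.06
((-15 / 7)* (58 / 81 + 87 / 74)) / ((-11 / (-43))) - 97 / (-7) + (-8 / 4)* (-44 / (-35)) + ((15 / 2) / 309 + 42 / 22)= -2.57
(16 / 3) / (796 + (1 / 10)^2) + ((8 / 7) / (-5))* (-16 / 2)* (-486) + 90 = -6675443062 / 8358105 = -798.68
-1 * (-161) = 161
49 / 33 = 1.48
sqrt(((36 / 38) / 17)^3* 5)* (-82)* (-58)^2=-14895792* sqrt(3230) / 104329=-8114.46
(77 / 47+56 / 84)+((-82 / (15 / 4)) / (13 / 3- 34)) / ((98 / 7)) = 1035499 / 439215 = 2.36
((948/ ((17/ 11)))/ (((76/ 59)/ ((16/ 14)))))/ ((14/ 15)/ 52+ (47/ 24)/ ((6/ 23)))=1047047040/ 14477183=72.32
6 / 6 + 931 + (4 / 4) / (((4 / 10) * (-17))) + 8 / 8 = 932.85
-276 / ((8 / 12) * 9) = -46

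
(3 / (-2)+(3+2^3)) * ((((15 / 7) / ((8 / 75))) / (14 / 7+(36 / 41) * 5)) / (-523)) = -876375 / 15346912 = -0.06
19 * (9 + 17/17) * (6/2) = 570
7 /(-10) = -0.70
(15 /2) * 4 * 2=60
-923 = -923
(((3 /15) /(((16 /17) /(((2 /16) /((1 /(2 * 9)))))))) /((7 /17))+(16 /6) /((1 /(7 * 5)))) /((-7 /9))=-1905009 /15680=-121.49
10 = 10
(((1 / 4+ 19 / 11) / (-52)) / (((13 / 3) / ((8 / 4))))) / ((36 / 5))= -145 / 59488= -0.00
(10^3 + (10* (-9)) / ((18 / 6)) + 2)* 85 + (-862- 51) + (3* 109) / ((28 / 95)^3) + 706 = 2089491801 / 21952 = 95184.58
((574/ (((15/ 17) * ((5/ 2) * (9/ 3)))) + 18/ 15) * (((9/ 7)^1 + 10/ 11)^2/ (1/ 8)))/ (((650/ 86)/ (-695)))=-2078553965072/ 6670125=-311621.44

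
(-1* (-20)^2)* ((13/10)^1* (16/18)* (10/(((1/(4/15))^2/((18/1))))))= -53248/9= -5916.44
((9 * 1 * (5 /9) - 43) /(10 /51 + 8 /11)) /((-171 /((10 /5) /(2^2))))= 0.12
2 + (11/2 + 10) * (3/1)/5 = 113/10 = 11.30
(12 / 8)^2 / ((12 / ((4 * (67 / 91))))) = 0.55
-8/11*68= -544/11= -49.45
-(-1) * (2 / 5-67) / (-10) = 333 / 50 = 6.66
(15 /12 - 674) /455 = -1.48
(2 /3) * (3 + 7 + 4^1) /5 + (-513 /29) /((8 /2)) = -4447 /1740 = -2.56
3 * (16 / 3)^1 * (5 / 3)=80 / 3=26.67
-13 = -13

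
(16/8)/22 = 1/11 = 0.09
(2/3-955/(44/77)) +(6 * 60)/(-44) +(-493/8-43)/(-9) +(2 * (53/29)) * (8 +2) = -12483785/7656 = -1630.59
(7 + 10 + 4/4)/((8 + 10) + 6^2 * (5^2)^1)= 1/51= 0.02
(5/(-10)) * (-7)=7/2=3.50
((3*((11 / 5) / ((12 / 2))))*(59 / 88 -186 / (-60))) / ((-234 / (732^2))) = -6173139 / 650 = -9497.14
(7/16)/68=7/1088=0.01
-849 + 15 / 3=-844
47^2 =2209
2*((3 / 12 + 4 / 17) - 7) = -443 / 34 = -13.03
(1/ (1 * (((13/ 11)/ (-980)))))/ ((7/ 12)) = -18480/ 13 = -1421.54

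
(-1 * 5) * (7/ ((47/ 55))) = -1925/ 47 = -40.96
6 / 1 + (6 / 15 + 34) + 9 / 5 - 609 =-2834 / 5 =-566.80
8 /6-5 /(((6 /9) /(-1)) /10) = 76.33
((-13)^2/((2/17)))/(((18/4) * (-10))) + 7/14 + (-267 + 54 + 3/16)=-244.23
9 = 9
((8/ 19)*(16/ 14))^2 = 4096/ 17689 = 0.23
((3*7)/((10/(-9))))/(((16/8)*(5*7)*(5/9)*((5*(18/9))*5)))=-243/25000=-0.01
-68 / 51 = -4 / 3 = -1.33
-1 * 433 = -433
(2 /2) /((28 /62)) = 31 /14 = 2.21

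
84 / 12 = 7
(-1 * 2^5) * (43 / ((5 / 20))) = -5504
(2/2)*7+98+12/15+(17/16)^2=136869/1280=106.93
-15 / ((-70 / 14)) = 3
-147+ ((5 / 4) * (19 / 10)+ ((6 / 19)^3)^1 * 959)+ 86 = -1559719 / 54872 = -28.42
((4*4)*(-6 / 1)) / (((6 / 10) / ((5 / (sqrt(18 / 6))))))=-800*sqrt(3) / 3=-461.88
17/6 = 2.83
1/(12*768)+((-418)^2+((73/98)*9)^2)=3867220099681/22127616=174768.94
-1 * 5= -5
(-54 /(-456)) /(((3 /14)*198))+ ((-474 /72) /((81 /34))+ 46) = 8784001 /203148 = 43.24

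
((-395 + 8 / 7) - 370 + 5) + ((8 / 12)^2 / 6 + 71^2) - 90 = 792329 / 189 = 4192.22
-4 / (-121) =0.03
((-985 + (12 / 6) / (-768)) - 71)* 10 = -2027525 / 192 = -10560.03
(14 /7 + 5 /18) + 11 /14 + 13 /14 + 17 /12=5.41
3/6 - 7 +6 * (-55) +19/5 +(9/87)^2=-2797917/8410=-332.69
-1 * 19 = -19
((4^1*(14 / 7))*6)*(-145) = -6960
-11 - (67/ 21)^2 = -21.18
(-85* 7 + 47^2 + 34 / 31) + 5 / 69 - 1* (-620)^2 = -818776753 / 2139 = -382784.83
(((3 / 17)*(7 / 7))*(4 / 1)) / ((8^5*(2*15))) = 1 / 1392640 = 0.00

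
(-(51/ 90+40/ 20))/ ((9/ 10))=-77/ 27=-2.85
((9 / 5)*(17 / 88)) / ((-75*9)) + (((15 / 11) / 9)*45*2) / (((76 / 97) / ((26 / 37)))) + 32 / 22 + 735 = 17368722049 / 23199000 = 748.68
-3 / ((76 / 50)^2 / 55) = -103125 / 1444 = -71.42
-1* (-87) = 87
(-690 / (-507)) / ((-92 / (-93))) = 465 / 338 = 1.38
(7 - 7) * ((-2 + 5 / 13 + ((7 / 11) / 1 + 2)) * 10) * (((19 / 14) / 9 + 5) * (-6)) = 0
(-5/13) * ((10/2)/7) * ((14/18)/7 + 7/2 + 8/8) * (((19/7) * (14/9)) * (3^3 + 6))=-433675/2457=-176.51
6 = 6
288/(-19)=-288/19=-15.16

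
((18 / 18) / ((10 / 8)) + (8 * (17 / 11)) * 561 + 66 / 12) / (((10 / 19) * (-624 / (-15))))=1319037 / 4160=317.08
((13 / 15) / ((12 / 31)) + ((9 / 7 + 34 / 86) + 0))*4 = 212383 / 13545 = 15.68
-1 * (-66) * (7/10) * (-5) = -231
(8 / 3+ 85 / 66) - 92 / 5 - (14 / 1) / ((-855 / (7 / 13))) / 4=-1765904 / 122265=-14.44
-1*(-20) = 20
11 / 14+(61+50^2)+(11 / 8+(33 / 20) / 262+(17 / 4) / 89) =1045958233 / 408065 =2563.21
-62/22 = -31/11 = -2.82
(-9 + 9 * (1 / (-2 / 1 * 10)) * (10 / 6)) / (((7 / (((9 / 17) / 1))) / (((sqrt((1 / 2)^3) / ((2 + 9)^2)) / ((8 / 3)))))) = -1053 * sqrt(2) / 1843072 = -0.00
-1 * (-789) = 789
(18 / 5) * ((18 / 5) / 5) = 324 / 125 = 2.59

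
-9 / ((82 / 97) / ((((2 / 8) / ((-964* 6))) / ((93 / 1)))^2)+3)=-291 / 126542102501473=-0.00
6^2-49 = -13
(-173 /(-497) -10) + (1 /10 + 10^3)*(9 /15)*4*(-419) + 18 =-12495725733 /12425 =-1005692.21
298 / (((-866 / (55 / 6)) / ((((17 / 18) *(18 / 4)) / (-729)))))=139315 / 7575768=0.02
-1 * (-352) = 352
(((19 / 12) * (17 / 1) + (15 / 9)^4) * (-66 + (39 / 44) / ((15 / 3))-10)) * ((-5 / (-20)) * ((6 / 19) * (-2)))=187177501 / 451440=414.62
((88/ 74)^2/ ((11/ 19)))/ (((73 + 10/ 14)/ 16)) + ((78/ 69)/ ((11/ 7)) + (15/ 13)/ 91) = 66717419669/ 52856502699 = 1.26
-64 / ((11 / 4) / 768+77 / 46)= -4521984 / 118525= -38.15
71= 71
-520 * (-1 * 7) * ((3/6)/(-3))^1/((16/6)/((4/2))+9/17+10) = -6188/121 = -51.14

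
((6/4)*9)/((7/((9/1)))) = 17.36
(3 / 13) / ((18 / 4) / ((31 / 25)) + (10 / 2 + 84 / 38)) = 3534 / 165997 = 0.02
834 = 834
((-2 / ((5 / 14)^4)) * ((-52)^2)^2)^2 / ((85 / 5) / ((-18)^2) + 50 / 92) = 2351710574901348382789337088 / 1734765625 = 1355635908972630457.09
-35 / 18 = -1.94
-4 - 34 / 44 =-105 / 22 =-4.77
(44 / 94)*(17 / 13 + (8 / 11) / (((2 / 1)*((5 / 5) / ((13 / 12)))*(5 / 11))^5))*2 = 1359007216259 / 475113600000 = 2.86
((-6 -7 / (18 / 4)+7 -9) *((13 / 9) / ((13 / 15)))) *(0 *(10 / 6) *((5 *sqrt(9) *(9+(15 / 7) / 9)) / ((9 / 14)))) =0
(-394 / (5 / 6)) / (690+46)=-591 / 920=-0.64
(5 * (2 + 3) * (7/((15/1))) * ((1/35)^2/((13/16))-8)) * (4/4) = -127384/1365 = -93.32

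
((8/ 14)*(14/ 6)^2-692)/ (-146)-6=-842/ 657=-1.28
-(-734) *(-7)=-5138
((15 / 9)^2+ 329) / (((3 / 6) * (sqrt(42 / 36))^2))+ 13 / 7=11983 / 21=570.62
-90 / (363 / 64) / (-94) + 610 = 3470030 / 5687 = 610.17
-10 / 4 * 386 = -965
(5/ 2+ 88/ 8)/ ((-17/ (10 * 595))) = -4725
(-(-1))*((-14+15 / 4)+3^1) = -29 / 4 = -7.25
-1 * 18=-18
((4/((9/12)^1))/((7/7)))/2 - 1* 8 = -16/3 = -5.33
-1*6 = -6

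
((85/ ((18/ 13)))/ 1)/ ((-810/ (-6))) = 221/ 486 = 0.45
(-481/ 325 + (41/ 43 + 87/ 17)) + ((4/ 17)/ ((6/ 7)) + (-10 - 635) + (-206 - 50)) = -49130566/ 54825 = -896.13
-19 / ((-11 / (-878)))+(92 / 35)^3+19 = -697714307 / 471625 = -1479.38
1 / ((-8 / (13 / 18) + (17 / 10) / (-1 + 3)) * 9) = -0.01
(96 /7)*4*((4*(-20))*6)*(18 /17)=-3317760 /119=-27880.34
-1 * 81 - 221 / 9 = -105.56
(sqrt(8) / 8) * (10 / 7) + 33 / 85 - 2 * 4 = -7.11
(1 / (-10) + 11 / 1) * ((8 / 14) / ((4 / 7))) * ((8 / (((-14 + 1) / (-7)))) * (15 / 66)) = 1526 / 143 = 10.67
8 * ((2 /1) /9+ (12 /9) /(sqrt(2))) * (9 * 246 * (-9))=-106272 * sqrt(2) - 35424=-185715.30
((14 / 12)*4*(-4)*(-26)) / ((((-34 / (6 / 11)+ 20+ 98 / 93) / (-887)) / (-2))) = -80071264 / 3839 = -20857.32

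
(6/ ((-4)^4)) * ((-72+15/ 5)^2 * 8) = 14283/ 16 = 892.69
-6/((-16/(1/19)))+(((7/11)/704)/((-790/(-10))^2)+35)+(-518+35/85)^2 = 267932.60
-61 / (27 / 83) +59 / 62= -312313 / 1674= -186.57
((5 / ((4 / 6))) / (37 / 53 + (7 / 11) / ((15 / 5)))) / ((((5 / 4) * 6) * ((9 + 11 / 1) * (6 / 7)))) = 4081 / 63680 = 0.06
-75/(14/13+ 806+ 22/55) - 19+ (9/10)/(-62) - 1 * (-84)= 1055845463/16270660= 64.89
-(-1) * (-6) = -6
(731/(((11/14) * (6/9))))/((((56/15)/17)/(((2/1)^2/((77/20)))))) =5592150/847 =6602.30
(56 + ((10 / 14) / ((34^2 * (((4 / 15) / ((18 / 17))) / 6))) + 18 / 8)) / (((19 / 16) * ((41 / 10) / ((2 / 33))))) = 58291840 / 80371767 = 0.73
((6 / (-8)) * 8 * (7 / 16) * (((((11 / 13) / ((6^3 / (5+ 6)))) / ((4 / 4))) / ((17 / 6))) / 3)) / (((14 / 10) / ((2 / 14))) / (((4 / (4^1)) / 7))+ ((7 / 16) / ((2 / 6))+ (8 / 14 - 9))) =-29645 / 136966518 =-0.00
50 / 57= 0.88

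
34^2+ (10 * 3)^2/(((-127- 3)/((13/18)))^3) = 7490879/6480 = 1156.00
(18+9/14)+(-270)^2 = 1020861/14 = 72918.64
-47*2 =-94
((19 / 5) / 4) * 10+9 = 18.50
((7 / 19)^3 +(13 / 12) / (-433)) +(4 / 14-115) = -28606557865 / 249475548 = -114.67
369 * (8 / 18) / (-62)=-82 / 31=-2.65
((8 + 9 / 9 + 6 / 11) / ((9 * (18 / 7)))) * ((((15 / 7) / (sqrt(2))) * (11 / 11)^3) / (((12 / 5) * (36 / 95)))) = 83125 * sqrt(2) / 171072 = 0.69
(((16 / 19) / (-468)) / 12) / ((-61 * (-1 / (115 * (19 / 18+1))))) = -4255 / 7322562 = -0.00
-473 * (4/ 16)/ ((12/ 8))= -473/ 6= -78.83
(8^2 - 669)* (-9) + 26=5471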